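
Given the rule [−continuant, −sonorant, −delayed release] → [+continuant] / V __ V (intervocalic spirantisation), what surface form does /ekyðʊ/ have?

Only /k/ occurs between two vowels (/e/ __ /y/) and matches the structural description. It is a voiceless velar stop, so [−continuant, −sonorant, −delayed release] holds; changing it to [+continuant] with all other features held fixed yields /x/ (voiceless velar fricative). No other segment meets both the structural description and the environment, so the output is [exyðʊ].

[exyðʊ]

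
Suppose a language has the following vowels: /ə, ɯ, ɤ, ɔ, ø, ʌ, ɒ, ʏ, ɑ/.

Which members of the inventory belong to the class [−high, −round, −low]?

Eliminate segments failing any feature: /ɯ, ʏ/ are [+high]; /ɔ, ø, ɒ/ are [+round]; /ɑ/ is [+low]. The remaining /ə, ɤ, ʌ/ satisfy [−high], [−round], [−low].

ə, ɤ, ʌ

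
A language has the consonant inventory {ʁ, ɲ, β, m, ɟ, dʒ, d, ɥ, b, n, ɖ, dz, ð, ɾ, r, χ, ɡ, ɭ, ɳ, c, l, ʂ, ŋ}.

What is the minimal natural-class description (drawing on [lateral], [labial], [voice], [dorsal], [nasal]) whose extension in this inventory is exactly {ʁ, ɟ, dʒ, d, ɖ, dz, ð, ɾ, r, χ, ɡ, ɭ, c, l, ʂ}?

The class [−nasal], [−labial] has exactly /ʁ, ɟ, dʒ, d, ɖ, dz, ð, ɾ, r, χ, ɡ, ɭ, c, l, ʂ/ as its extension in this inventory. No smaller conjunction from the listed features achieves this: [−labial] alone would also admit /ɲ, n, ɳ, ŋ/; [−nasal] alone would also admit /β, ɥ, b/; and checking the remaining single features turns up none with this extension.

[−nasal, −labial]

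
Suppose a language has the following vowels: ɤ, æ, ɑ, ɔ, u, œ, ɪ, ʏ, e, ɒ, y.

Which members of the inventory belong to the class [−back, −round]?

Checking each segment against [−back], [−round]: /æ/ (low front unrounded vowel), /ɪ/ (high front unrounded lax vowel), /e/ (mid front unrounded tense vowel) satisfy every feature; every other segment in the inventory fails at least one.

æ, ɪ, e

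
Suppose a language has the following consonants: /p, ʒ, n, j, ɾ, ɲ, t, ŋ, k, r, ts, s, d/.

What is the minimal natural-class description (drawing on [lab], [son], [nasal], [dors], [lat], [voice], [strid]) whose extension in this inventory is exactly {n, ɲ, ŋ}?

[+nasal]

The target set is precisely the extension of [+nasal] in this inventory.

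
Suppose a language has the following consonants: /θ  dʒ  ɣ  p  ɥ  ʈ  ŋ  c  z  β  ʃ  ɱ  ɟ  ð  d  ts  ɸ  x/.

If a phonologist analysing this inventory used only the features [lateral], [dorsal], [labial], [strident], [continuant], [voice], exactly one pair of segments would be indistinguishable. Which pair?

ɟ, ŋ

On the given features, /ɟ/ and /ŋ/ have an identical profile: [−lateral], [+dorsal], [−labial], [−strident], [−continuant], [+voice]. No other two segments in the inventory coincide on all 6 features. (They do differ in [sonorant], [nasal] and [back], which are not among the given features.)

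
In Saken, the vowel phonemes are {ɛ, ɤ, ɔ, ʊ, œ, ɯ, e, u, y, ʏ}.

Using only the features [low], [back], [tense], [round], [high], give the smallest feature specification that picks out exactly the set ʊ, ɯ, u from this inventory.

/ʊ, ɯ, u/ are all [+high], [+back], and no other segment in the inventory matches both values. Dropping any one of them over-generates: [+back] alone would also admit /ɤ, ɔ/; [+high] alone would also admit /y, ʏ/. No other single listed feature picks out exactly this set either, so fewer than two features will not do.

[+high, +back]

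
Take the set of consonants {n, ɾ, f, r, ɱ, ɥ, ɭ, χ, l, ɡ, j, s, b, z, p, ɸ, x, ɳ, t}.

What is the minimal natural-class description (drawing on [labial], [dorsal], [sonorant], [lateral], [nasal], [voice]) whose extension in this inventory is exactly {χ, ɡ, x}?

The class [−sonorant], [+dorsal] has exactly /χ, ɡ, x/ as its extension in this inventory. No smaller conjunction from the listed features achieves this: [+dorsal] alone would also admit /ɥ, j/; [−sonorant] alone would also admit /f, s, b, z, …/; and checking the remaining single features turns up none with this extension.

[−sonorant, +dorsal]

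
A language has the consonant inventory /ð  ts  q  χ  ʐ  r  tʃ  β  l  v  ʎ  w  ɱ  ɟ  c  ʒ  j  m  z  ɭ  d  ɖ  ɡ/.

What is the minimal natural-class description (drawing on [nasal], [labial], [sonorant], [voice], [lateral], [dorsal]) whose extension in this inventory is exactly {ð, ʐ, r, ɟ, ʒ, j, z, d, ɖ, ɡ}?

[+voice, −lateral, −labial]

/ð, ʐ, r, ɟ, ʒ, j, z, d, ɖ, ɡ/ are all [+voice], [−lateral], [−labial], and no other segment in the inventory matches all three values. Dropping any one of them over-generates: [−lateral, −labial] alone would also admit /ts, q, χ, tʃ, …/; [+voice, −labial] alone would also admit /l, ʎ, ɭ/; [+voice, −lateral] alone would also admit /β, v, w, ɱ, …/. No other combination of two listed features picks out exactly this set either, so fewer than three features will not do.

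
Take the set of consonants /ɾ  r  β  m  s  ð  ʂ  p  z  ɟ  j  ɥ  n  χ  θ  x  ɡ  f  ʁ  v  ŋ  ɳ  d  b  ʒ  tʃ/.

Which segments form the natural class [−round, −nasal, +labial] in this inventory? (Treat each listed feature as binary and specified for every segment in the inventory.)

Checking each segment against [−round], [−nasal], [+labial]: /β/ (voiced bilabial fricative), /p/ (voiceless bilabial stop), /f/ (voiceless labiodental fricative), /v/ (voiced labiodental fricative), /b/ (voiced bilabial stop) satisfy every feature; every other segment in the inventory fails at least one.

β, p, f, v, b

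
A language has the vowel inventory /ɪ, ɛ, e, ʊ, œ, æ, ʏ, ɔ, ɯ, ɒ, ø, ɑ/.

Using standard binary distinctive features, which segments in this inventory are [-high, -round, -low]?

First, the [-high] segments are /ɛ, e, œ, æ, ɔ, ɒ, ø, ɑ/.
Then [-round] gives /ɛ, e, æ, ɑ/.
Among these, [-low] leaves /ɛ, e/.

ɛ, e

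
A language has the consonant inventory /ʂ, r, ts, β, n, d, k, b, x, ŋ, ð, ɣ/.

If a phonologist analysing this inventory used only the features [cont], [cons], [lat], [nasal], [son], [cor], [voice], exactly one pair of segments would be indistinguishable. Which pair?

β, ɣ

/β/ (voiced bilabial fricative) and /ɣ/ (voiced velar fricative) are both [+continuant], [+consonantal], [-lateral], [-nasal], [-sonorant], [-coronal], [+voice], so none of the listed features separates them. (They do differ in [labial] and [dorsal], which are not among the given features.) Every other pair in the inventory differs on at least one listed feature.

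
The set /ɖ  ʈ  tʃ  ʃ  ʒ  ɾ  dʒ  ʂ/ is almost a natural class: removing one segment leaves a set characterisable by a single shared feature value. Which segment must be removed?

ɾ

[anterior] (equivalently [sonorant]) groups all but one: /ʃ, tʃ, ʒ, dʒ, ɖ, ʂ, ʈ/ share [-anterior] while /ɾ/ (alveolar tap) alone is [+anterior]. Removing any other segment would not leave a single-feature class that excludes it.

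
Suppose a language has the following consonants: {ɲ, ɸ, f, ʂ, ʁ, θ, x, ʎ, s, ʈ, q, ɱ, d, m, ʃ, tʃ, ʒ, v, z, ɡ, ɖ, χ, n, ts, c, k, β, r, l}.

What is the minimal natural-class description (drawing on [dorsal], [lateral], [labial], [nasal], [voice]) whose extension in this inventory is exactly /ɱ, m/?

[+nasal, +labial]

Every target segment is [+nasal], [+labial]; each remaining inventory member fails at least one of these. Each conjunct is needed — [+labial] alone would also admit /ɸ, f, v, β/; [+nasal] alone would also admit /ɲ, n/ — and no other single listed feature has exactly this extension, so two is the minimum.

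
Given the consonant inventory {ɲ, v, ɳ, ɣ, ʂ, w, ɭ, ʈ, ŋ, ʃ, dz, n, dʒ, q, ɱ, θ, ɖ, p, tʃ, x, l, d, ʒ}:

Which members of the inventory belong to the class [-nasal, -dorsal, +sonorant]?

ɭ, l

Eliminate segments failing any feature: /ɲ, ɳ, ŋ, n, ɱ/ are [+nasal]; /v, ʂ, ʈ, ʃ, dz, dʒ, θ, ɖ, p, tʃ, d, ʒ/ are [-sonorant]; /ɣ, w, q, x/ are [+dorsal]. The remaining /ɭ, l/ satisfy [-nasal], [-dorsal], [+sonorant].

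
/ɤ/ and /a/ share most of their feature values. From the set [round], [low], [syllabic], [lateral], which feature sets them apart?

[low]

/ɤ/ (mid back unrounded tense vowel) and /a/ (low unrounded vowel) agree on [−round], [+syllabic], [−lateral]. They differ on [low] (/ɤ/ [−], /a/ [+]).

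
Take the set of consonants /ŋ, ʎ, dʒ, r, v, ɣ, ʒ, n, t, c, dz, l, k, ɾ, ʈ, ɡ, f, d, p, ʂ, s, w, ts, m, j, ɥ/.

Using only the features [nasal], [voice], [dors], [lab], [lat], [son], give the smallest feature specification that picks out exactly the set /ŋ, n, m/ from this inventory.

[+nasal]

/ŋ, n, m/ are exactly the [+nasal] segments in the inventory, so a single feature suffices.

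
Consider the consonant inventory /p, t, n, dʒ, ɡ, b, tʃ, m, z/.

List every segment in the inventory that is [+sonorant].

n, m

The feature [sonorant] marks segments produced without turbulent airflow (nasals, liquids, glides, vowels). In this inventory /n, m/ have that property, so they are [+sonorant]; /p, t, dʒ, ɡ, b, tʃ, z/ are [−sonorant].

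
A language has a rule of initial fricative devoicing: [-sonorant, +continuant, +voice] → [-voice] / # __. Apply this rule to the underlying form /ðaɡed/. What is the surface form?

[θaɡed]

/ð/ satisfies [-sonorant, +continuant, +voice] and sits in # __. The [-voice] counterpart of the voiced dental fricative is /θ/. Other segments in /ðaɡed/ either fail the structural description or are not in the environment, so the surface form is [θaɡed].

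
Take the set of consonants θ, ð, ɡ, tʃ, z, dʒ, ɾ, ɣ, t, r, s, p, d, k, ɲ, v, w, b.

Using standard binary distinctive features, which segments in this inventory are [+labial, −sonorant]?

Checking each segment against [+labial], [−sonorant]: /p/ (voiceless bilabial stop), /v/ (voiced labiodental fricative), /b/ (voiced bilabial stop) satisfy every feature; every other segment in the inventory fails at least one.

p, v, b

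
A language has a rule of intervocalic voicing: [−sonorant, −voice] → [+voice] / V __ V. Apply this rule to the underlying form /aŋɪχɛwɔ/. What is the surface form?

Only /χ/ occurs between two vowels (/ɪ/ __ /ɛ/) and matches the structural description. It is a voiceless uvular fricative, so [−sonorant, −voice] holds; changing it to [+voice] with all other features held fixed yields /ʁ/ (voiced uvular fricative). No other segment meets both the structural description and the environment, so the output is [aŋɪʁɛwɔ].

[aŋɪʁɛwɔ]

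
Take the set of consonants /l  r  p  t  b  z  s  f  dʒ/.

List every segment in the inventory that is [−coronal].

The feature [coronal] marks segments articulated with the tongue front (tip or blade). In this inventory /p, b, f/ lack that property, so they are [−coronal]; /l, r, t, z, s, dʒ/ are [+coronal].

p, b, f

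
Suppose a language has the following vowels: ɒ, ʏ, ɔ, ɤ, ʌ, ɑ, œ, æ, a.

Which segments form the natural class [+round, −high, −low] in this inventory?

Eliminate segments failing any feature: /ɒ/ is [+low]; /ʏ/ is [+high]; /ɤ, ʌ, ɑ, æ, a/ are [−round]. The remaining /ɔ, œ/ satisfy [+round], [−high], [−low].

ɔ, œ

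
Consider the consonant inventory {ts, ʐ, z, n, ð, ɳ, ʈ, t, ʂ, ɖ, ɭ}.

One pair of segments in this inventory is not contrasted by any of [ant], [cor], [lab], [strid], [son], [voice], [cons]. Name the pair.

/ɳ/ (retroflex nasal) and /ɭ/ (retroflex lateral approximant) are both [−anterior], [+coronal], [−labial], [−strident], [+sonorant], [+voice], [+consonantal], so none of the listed features separates them. (They do differ in [nasal] and [lateral], which are not among the given features.) Every other pair in the inventory differs on at least one listed feature.

ɳ, ɭ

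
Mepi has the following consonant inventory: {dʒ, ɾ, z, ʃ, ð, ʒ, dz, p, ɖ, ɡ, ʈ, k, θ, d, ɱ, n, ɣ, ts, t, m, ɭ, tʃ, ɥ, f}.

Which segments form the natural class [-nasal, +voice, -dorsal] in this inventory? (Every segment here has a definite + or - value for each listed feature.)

dʒ, ɾ, z, ð, ʒ, dz, ɖ, d, ɭ

Eliminate segments failing any feature: /ʃ, p, ʈ, k, θ, ts, t, tʃ, f/ are [-voice]; /ɡ, ɣ, ɥ/ are [+dorsal]; /ɱ, n, m/ are [+nasal]. The remaining /dʒ, ɾ, z, ð, ʒ, dz, ɖ, d, ɭ/ satisfy [-nasal], [+voice], [-dorsal].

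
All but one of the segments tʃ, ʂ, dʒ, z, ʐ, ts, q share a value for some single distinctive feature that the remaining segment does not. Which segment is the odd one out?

q

/z, ʐ, ʂ, dʒ, ts, tʃ/ are all [+strident], but /q/ (voiceless uvular stop) is [−strident]. No other single segment can be removed to leave a set sharing one feature value that the removed segment lacks, so /q/ is the odd one out.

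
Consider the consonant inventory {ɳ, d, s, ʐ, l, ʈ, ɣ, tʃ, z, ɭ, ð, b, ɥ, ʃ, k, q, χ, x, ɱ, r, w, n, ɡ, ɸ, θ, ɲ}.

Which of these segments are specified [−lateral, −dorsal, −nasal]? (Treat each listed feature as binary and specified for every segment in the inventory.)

d, s, ʐ, ʈ, tʃ, z, ð, b, ʃ, r, ɸ, θ

First, the [−lateral] segments are /ɳ, d, s, ʐ, ʈ, ɣ, tʃ, z, ð, b, ɥ, ʃ, k, q, χ, x, ɱ, r, w, n, ɡ, ɸ, θ, ɲ/.
Intersecting with [−dorsal] gives /ɳ, d, s, ʐ, ʈ, tʃ, z, ð, b, ʃ, ɱ, r, n, ɸ, θ/.
Intersecting with [−nasal] leaves /d, s, ʐ, ʈ, tʃ, z, ð, b, ʃ, r, ɸ, θ/.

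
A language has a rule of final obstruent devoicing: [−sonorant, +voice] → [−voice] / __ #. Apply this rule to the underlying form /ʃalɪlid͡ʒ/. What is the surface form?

Only the final segment /d͡ʒ/ is both word-final and matches the structural description. It is a voiced postalveolar affricate, so [−sonorant, +voice] holds; changing it to [−voice] with all other features held fixed yields /t͡ʃ/ (voiceless postalveolar affricate). No other segment meets both the structural description and the environment, so the output is [ʃalɪlit͡ʃ].

[ʃalɪlit͡ʃ]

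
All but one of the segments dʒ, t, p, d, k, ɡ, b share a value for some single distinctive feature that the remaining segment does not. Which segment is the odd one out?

dʒ

The remaining segments after removing /dʒ/ share [−delayed release]; /dʒ/ (voiced postalveolar affricate) is [+delayed release]. For every other candidate removal, the leftover set fails to share any single feature value that the removed segment lacks.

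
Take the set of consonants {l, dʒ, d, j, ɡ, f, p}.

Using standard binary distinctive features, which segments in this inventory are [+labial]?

The [+labial] segments here are /f, p/; the remaining /l, dʒ, d, j, ɡ/ are [−labial].

f, p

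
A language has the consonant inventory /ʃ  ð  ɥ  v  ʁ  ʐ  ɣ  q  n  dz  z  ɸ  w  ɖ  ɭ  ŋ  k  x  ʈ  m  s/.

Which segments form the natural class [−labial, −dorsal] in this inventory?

Checking each segment against [−labial], [−dorsal]: /ʃ/ (voiceless postalveolar fricative), /ð/ (voiced dental fricative), /ʐ/ (voiced retroflex fricative), /n/ (alveolar nasal), /dz/ (voiced alveolar affricate), /z/ (voiced alveolar fricative), among others, satisfy every feature; every other segment in the inventory fails at least one.

ʃ, ð, ʐ, n, dz, z, ɖ, ɭ, ʈ, s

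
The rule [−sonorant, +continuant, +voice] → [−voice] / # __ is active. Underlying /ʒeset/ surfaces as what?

[ʃeset]

The only segment in the rule's environment that also matches [−sonorant, +continuant, +voice] is /ʒ/. Applying [−voice] turns the voiced postalveolar fricative into /ʃ/ (voiceless postalveolar fricative), giving [ʃeset].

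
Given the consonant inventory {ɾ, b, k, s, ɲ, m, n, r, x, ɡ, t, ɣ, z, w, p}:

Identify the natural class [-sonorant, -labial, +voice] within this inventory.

ɡ, ɣ, z

First, the [-sonorant] segments are /b, k, s, x, ɡ, t, ɣ, z, p/.
Then [-labial] gives /k, s, x, ɡ, t, ɣ, z/.
Intersecting with [+voice] leaves /ɡ, ɣ, z/.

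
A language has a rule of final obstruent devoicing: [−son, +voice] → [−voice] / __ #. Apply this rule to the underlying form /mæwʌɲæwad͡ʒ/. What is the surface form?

The only segment in the rule's environment that also matches [−son, +voice] is /d͡ʒ/. Applying [−voice] turns the voiced postalveolar affricate into /t͡ʃ/ (voiceless postalveolar affricate), giving [mæwʌɲæwat͡ʃ].

[mæwʌɲæwat͡ʃ]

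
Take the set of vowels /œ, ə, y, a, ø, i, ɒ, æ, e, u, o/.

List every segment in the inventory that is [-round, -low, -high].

First, the [-round] segments are /ə, a, i, æ, e/.
Of those, [-low] gives /ə, i, e/.
Among these, [-high] leaves /ə, e/.

ə, e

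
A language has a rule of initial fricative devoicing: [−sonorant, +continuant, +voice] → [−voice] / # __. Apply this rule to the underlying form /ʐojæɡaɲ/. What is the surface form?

Only the initial segment /ʐ/ is both word-initial and matches the structural description. It is a voiced retroflex fricative, so [−sonorant, +continuant, +voice] holds; changing it to [−voice] with all other features held fixed yields /ʂ/ (voiceless retroflex fricative). No other segment meets both the structural description and the environment, so the output is [ʂojæɡaɲ].

[ʂojæɡaɲ]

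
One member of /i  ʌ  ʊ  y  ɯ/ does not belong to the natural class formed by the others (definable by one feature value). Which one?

ʌ

[high] groups all but one: /i, ɯ, ʊ, y/ share [+high] while /ʌ/ (mid back unrounded lax vowel) alone is [-high]. Removing any other segment would not leave a single-feature class that excludes it.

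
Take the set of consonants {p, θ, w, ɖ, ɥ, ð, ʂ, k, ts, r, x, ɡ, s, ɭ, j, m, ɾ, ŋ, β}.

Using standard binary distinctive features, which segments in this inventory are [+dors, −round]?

k, x, ɡ, j, ŋ

Among the inventory, the [+dorsal] segments are /w, ɥ, k, x, ɡ, j, ŋ/.
Intersecting with [−round] leaves /k, x, ɡ, j, ŋ/.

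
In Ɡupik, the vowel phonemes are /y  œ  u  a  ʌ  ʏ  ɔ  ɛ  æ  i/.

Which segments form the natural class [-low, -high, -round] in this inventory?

ʌ, ɛ

Checking each segment against [-low], [-high], [-round]: /ʌ/ (mid back unrounded lax vowel), /ɛ/ (mid front unrounded lax vowel) satisfy every feature; every other segment in the inventory fails at least one.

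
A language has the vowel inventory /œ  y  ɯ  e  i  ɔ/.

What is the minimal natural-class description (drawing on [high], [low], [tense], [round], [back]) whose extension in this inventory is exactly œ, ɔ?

[−tense]

/œ, ɔ/ are exactly the [−tense] segments in the inventory, so a single feature suffices.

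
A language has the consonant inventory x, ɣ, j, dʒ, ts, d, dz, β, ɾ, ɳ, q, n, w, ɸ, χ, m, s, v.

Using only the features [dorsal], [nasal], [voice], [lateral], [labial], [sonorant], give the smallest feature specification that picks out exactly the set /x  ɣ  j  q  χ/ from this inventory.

/x, ɣ, j, q, χ/ are all [−labial], [+dorsal], and no other segment in the inventory matches both values. Dropping any one of them over-generates: [+dorsal] alone would also admit /w/; [−labial] alone would also admit /dʒ, ts, d, dz, …/. No other single listed feature picks out exactly this set either, so fewer than two features will not do.

[−labial, +dorsal]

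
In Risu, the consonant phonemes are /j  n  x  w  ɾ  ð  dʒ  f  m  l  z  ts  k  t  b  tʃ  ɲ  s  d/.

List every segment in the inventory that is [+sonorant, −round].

Eliminate segments failing any feature: /x, ð, dʒ, f, z, ts, k, t, b, tʃ, s, d/ are [−sonorant]; /w/ is [+round]. The remaining /j, n, ɾ, m, l, ɲ/ satisfy [+sonorant], [−round].

j, n, ɾ, m, l, ɲ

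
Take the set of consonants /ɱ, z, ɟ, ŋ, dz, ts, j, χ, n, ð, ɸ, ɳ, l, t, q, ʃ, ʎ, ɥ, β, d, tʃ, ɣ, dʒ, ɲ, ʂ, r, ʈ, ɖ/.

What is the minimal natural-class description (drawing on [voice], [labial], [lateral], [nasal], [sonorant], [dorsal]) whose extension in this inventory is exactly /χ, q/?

[-voice, +dorsal]

Every target segment is [-voice], [+dorsal]; each remaining inventory member fails at least one of these. Each conjunct is needed — [+dorsal] alone would also admit /ɟ, ŋ, j, ʎ, …/; [-voice] alone would also admit /ts, ɸ, t, ʃ, …/ — and no other single listed feature has exactly this extension, so two is the minimum.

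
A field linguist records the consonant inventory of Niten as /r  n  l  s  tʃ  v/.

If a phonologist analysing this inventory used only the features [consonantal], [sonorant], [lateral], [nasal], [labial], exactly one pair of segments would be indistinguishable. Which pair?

/s/ (voiceless alveolar fricative) and /tʃ/ (voiceless postalveolar affricate) are both [+consonantal], [-sonorant], [-lateral], [-nasal], [-labial], so none of the listed features separates them. (They do differ in [continuant], [anterior] and [distributed], which are not among the given features.) Every other pair in the inventory differs on at least one listed feature.

s, tʃ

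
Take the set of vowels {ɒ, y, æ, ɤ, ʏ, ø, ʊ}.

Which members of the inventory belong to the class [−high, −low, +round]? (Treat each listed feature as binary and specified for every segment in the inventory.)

ø

Checking each segment against [−high], [−low], [+round]: /ø/ (mid front rounded tense vowel) satisfies every feature; every other segment in the inventory fails at least one.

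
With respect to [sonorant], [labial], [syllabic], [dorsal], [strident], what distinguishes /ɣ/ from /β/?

[labial], [dorsal]

/ɣ/ (voiced velar fricative) and /β/ (voiced bilabial fricative) agree on [−sonorant], [−syllabic], [−strident]. They differ on [labial] (/ɣ/ [−], /β/ [+]), [dorsal] (/ɣ/ [+], /β/ [−]).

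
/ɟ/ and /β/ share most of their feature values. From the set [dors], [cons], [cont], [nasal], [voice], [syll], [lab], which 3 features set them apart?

The two segments share [+consonantal], [−nasal], [+voice], [−syllabic]. The only features from the list on which they differ: /ɟ/ is [−continuant] while /β/ is [+continuant]; /ɟ/ is [−labial] while /β/ is [+labial]; /ɟ/ is [+dorsal] while /β/ is [−dorsal].

[continuant], [labial], [dorsal]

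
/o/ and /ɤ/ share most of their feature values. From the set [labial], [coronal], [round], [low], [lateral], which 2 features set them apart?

[labial], [round]

The two segments share [−coronal], [−low], [−lateral]. The only features from the list on which they differ: /o/ is [+labial] while /ɤ/ is [−labial]; /o/ is [+round] while /ɤ/ is [−round].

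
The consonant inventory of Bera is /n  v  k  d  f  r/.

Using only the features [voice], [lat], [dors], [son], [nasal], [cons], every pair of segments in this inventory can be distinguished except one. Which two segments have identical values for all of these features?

/v/ (voiced labiodental fricative) and /d/ (voiced alveolar stop) are both [+voice], [-lateral], [-dorsal], [-sonorant], [-nasal], [+consonantal], so none of the listed features separates them. (They do differ in [continuant], [labial] and [coronal], which are not among the given features.) Every other pair in the inventory differs on at least one listed feature.

v, d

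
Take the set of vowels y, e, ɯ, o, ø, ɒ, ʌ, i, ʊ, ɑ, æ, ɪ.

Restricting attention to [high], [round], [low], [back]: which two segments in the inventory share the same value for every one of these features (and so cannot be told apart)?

On the given features, /i/ and /ɪ/ have an identical profile: [+high], [−round], [−low], [−back]. No other two segments in the inventory coincide on all 4 features. (They do differ in [tense], which is not among the given features.)

i, ɪ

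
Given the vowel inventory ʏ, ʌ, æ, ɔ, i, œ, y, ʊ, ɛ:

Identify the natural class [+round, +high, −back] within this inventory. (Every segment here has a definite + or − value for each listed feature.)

First, the [+round] segments are /ʏ, ɔ, œ, y, ʊ/.
Of those, [+high] gives /ʏ, y, ʊ/.
Then [−back] leaves /ʏ, y/.

ʏ, y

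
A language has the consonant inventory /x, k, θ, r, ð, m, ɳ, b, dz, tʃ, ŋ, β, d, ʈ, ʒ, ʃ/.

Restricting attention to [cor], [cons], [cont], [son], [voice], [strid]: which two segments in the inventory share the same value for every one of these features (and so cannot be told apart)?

ŋ, m

Both /ŋ/ and /m/ are [−coronal], [+consonantal], [−continuant], [+sonorant], [+voice], [−strident]. Since the list omits [labial] and [dorsal] — which do distinguish the velar nasal from the bilabial nasal — this pair collapses; all other pairs remain distinct.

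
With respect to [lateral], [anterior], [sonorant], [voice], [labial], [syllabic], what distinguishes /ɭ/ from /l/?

[anterior]

The two segments share [+lateral], [+sonorant], [+voice], [−labial], [−syllabic]. The only feature from the list on which they differ: /ɭ/ is [−anterior] while /l/ is [+anterior].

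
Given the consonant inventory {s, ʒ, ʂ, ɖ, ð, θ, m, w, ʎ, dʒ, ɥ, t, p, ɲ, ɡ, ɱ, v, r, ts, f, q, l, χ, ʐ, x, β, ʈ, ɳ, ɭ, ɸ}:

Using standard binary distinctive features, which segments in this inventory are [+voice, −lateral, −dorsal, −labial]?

ʒ, ɖ, ð, dʒ, r, ʐ, ɳ

Checking each segment against [+voice], [−lateral], [−dorsal], [−labial]: /ʒ/ (voiced postalveolar fricative), /ɖ/ (voiced retroflex stop), /ð/ (voiced dental fricative), /dʒ/ (voiced postalveolar affricate), /r/ (alveolar trill), /ʐ/ (voiced retroflex fricative), among others, satisfy every feature; every other segment in the inventory fails at least one.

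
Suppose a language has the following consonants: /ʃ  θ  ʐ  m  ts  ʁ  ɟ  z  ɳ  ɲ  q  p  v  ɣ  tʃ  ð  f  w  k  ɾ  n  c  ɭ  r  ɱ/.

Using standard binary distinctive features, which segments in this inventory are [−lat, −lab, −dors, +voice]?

Eliminate segments failing any feature: /ʃ, θ, ts, tʃ/ are [−voice]; /m, p, v, f, w, ɱ/ are [+labial]; /ʁ, ɟ, ɲ, q, ɣ, k, c/ are [+dorsal]; /ɭ/ is [+lateral]. The remaining /ʐ, z, ɳ, ð, ɾ, n, r/ satisfy [−lateral], [−labial], [−dorsal], [+voice].

ʐ, z, ɳ, ð, ɾ, n, r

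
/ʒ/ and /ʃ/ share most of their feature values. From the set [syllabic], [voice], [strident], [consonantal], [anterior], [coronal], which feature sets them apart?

[voice]

/ʒ/ (voiced postalveolar fricative) and /ʃ/ (voiceless postalveolar fricative) agree on [-syllabic], [+strident], [+consonantal], [-anterior], [+coronal]. They differ on [voice] (/ʒ/ [+], /ʃ/ [-]).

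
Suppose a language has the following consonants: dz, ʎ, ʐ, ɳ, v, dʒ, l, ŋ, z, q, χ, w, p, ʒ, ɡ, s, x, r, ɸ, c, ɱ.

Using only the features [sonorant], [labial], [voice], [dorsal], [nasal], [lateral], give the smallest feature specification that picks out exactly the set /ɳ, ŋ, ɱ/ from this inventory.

/ɳ, ŋ, ɱ/ are exactly the [+nasal] segments in the inventory, so a single feature suffices.

[+nasal]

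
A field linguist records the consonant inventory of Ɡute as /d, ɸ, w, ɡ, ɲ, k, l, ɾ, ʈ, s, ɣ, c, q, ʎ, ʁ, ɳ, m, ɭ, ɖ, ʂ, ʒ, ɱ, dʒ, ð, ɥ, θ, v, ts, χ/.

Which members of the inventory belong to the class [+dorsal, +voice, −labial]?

First, the [+dorsal] segments are /w, ɡ, ɲ, k, ɣ, c, q, ʎ, ʁ, ɥ, χ/.
Within that set, [+voice] gives /w, ɡ, ɲ, ɣ, ʎ, ʁ, ɥ/.
Intersecting with [−labial] leaves /ɡ, ɲ, ɣ, ʎ, ʁ/.

ɡ, ɲ, ɣ, ʎ, ʁ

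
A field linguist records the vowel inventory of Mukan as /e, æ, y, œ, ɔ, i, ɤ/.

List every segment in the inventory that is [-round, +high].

Checking each segment against [-round], [+high]: /i/ (high front unrounded tense vowel) satisfies every feature; every other segment in the inventory fails at least one.

i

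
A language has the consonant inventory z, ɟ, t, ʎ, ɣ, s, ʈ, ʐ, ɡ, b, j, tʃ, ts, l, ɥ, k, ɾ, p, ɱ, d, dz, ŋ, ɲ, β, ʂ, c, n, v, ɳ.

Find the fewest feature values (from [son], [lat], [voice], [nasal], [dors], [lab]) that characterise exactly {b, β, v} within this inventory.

[−son, +voice, +lab]

Every target segment is [−sonorant], [+voice], [+labial]; each remaining inventory member fails at least one of these. Each conjunct is needed — [+voice, +labial] alone would also admit /ɥ, ɱ/; [−sonorant, +labial] alone would also admit /p/; [−sonorant, +voice] alone would also admit /z, ɟ, ɣ, ʐ, …/ — and no other combination of two listed features has exactly this extension, so three is the minimum.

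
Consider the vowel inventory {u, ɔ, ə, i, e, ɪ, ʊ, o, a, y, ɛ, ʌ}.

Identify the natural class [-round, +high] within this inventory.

i, ɪ

The [-round] segments are /ə, i, e, ɪ, a, ɛ, ʌ/.
Within that set, [+high] leaves /i, ɪ/.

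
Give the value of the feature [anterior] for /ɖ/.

/ɖ/ is the voiced retroflex stop. The feature [anterior] marks segments coronal articulated at or in front of the alveolar ridge; /ɖ/ lacks this property, so it is [−anterior].

[−anterior]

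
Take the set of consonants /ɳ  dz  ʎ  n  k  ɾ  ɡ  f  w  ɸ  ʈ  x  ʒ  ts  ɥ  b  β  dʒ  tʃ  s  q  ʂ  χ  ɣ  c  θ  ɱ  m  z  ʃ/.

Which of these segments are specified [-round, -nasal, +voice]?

dz, ʎ, ɾ, ɡ, ʒ, b, β, dʒ, ɣ, z

The [-round] segments are /ɳ, dz, ʎ, n, k, ɾ, ɡ, f, ɸ, ʈ, x, ʒ, ts, b, β, dʒ, tʃ, s, q, ʂ, χ, ɣ, c, θ, ɱ, m, z, ʃ/.
Within that set, [-nasal] gives /dz, ʎ, k, ɾ, ɡ, f, ɸ, ʈ, x, ʒ, ts, b, β, dʒ, tʃ, s, q, ʂ, χ, ɣ, c, θ, z, ʃ/.
Within that set, [+voice] leaves /dz, ʎ, ɾ, ɡ, ʒ, b, β, dʒ, ɣ, z/.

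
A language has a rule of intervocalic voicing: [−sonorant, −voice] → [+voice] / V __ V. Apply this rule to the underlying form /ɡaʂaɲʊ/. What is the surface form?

[ɡaʐaɲʊ]

The only segment in the rule's environment that also matches [−sonorant, −voice] is /ʂ/. Applying [+voice] turns the voiceless retroflex fricative into /ʐ/ (voiced retroflex fricative), giving [ɡaʐaɲʊ].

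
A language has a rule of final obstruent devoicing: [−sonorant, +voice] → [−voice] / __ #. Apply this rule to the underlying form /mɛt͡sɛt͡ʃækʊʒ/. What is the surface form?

The only segment in the rule's environment that also matches [−sonorant, +voice] is /ʒ/. Applying [−voice] turns the voiced postalveolar fricative into /ʃ/ (voiceless postalveolar fricative), giving [mɛt͡sɛt͡ʃækʊʃ].

[mɛt͡sɛt͡ʃækʊʃ]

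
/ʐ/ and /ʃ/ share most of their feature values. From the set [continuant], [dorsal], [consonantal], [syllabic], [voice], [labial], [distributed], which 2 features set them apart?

[voice], [distributed]

/ʐ/ is the voiced retroflex fricative and /ʃ/ is the voiceless postalveolar fricative. Both are [+continuant], [-dorsal], [+consonantal], [-syllabic], [-labial]. /ʐ/ is [+voice] while /ʃ/ is [-voice]; /ʐ/ is [-distributed] while /ʃ/ is [+distributed], so the distinguishing features are [voice], [distributed].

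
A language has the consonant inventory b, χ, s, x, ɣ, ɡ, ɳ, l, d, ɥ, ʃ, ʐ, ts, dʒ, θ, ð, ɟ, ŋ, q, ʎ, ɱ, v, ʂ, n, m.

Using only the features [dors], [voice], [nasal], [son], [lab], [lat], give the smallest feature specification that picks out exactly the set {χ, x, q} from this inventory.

[−voice, +dors]

/χ, x, q/ are all [−voice], [+dorsal], and no other segment in the inventory matches both values. Dropping any one of them over-generates: [+dorsal] alone would also admit /ɣ, ɡ, ɥ, ɟ, …/; [−voice] alone would also admit /s, ʃ, ts, θ, …/. No other single listed feature picks out exactly this set either, so fewer than two features will not do.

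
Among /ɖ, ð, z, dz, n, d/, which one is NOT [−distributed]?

/ð/ is the voiced dental fricative, which is [+distributed]; the rest — /dz, d, z, ɖ, n/ — are [−distributed].

ð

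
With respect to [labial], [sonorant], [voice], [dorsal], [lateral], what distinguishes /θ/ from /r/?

/θ/ is the voiceless dental fricative and /r/ is the alveolar trill. Both are [−labial], [−dorsal], [−lateral]. /θ/ is [−sonorant] while /r/ is [+sonorant]; /θ/ is [−voice] while /r/ is [+voice], so the distinguishing features are [sonorant], [voice].

[sonorant], [voice]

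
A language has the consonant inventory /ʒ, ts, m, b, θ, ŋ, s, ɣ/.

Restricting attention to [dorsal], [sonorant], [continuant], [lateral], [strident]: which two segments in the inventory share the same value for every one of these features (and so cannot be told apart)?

On the given features, /s/ and /ʒ/ have an identical profile: [−dorsal], [−sonorant], [+continuant], [−lateral], [+strident]. No other two segments in the inventory coincide on all 5 features. (They do differ in [voice], [anterior] and [distributed], which are not among the given features.)

s, ʒ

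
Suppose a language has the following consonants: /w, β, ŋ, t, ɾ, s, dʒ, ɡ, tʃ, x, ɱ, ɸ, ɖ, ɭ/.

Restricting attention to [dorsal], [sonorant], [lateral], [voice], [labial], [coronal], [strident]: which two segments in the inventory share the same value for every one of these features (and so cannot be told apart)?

tʃ, s

Both /tʃ/ and /s/ are [−dorsal], [−sonorant], [−lateral], [−voice], [−labial], [+coronal], [+strident]. Since the list omits [continuant], [anterior] and [distributed] — which do distinguish the voiceless postalveolar affricate from the voiceless alveolar fricative — this pair collapses; all other pairs remain distinct.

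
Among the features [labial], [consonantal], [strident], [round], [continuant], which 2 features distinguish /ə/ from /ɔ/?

[labial], [round]

/ə/ (mid central vowel (schwa)) and /ɔ/ (mid back rounded lax vowel) agree on [−consonantal], [−strident], [+continuant]. They differ on [labial] (/ə/ [−], /ɔ/ [+]), [round] (/ə/ [−], /ɔ/ [+]).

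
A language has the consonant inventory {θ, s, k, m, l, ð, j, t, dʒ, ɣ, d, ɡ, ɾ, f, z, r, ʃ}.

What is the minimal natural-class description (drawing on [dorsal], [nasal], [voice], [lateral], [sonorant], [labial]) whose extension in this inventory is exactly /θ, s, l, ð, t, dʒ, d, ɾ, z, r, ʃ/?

[−labial, −dorsal]

Every target segment is [−labial], [−dorsal]; each remaining inventory member fails at least one of these. Each conjunct is needed — [−dorsal] alone would also admit /m, f/; [−labial] alone would also admit /k, j, ɣ, ɡ/ — and no other single listed feature has exactly this extension, so two is the minimum.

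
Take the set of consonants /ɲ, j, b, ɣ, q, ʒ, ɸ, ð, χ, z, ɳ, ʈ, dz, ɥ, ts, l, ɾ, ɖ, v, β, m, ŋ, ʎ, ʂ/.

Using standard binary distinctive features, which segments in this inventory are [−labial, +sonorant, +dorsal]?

ɲ, j, ŋ, ʎ

Checking each segment against [−labial], [+sonorant], [+dorsal]: /ɲ/ (palatal nasal), /j/ (palatal glide), /ŋ/ (velar nasal), /ʎ/ (palatal lateral approximant) satisfy every feature; every other segment in the inventory fails at least one.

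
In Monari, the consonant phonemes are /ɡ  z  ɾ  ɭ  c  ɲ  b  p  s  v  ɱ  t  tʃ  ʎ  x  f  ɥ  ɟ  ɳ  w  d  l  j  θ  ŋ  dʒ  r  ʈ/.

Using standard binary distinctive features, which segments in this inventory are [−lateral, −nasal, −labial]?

Checking each segment against [−lateral], [−nasal], [−labial]: /ɡ/ (voiced velar stop), /z/ (voiced alveolar fricative), /ɾ/ (alveolar tap), /c/ (voiceless palatal stop), /s/ (voiceless alveolar fricative), /t/ (voiceless alveolar stop), among others, satisfy every feature; every other segment in the inventory fails at least one.

ɡ, z, ɾ, c, s, t, tʃ, x, ɟ, d, j, θ, dʒ, r, ʈ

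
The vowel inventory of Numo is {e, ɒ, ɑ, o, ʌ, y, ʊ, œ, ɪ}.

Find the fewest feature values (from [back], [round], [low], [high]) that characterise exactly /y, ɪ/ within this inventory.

Every target segment is [+high], [−back]; each remaining inventory member fails at least one of these. Each conjunct is needed — [−back] alone would also admit /e, œ/; [+high] alone would also admit /ʊ/ — and no other single listed feature has exactly this extension, so two is the minimum.

[+high, −back]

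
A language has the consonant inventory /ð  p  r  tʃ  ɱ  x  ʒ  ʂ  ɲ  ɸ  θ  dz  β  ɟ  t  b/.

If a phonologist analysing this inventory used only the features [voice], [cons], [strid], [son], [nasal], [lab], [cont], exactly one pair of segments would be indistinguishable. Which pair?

On the given features, /x/ and /θ/ have an identical profile: [−voice], [+consonantal], [−strident], [−sonorant], [−nasal], [−labial], [+continuant]. No other two segments in the inventory coincide on all 7 features. (They do differ in [coronal] and [dorsal], which are not among the given features.)

x, θ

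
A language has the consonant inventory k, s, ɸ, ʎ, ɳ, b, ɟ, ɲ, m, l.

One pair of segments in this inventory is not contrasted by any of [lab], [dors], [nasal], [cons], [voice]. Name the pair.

On the given features, /ɟ/ and /ʎ/ have an identical profile: [−labial], [+dorsal], [−nasal], [+consonantal], [+voice]. No other two segments in the inventory coincide on all 5 features. (They do differ in [sonorant] and [lateral], which are not among the given features.)

ɟ, ʎ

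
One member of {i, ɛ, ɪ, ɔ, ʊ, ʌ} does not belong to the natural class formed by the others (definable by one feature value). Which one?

[tense] groups all but one: /ɪ, ɛ, ʊ, ɔ, ʌ/ share [−tense] while /i/ (high front unrounded tense vowel) alone is [+tense]. Removing any other segment would not leave a single-feature class that excludes it.

i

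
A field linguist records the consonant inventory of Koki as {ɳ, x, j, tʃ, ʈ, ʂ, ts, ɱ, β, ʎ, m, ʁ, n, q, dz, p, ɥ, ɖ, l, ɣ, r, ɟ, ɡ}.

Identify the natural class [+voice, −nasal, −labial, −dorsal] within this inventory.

Among the inventory, the [+voice] segments are /ɳ, j, ɱ, β, ʎ, m, ʁ, n, dz, ɥ, ɖ, l, ɣ, r, ɟ, ɡ/.
Then [−nasal] gives /j, β, ʎ, ʁ, dz, ɥ, ɖ, l, ɣ, r, ɟ, ɡ/.
Among these, [−labial] gives /j, ʎ, ʁ, dz, ɖ, l, ɣ, r, ɟ, ɡ/.
Of those, [−dorsal] leaves /dz, ɖ, l, r/.

dz, ɖ, l, r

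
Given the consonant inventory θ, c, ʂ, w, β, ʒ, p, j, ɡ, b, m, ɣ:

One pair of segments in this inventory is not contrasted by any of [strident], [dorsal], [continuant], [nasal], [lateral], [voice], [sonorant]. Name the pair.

w, j

Both /w/ and /j/ are [−strident], [+dorsal], [+continuant], [−nasal], [−lateral], [+voice], [+sonorant]. Since the list omits [labial], [round] and [back] — which do distinguish the labial-velar glide from the palatal glide — this pair collapses; all other pairs remain distinct.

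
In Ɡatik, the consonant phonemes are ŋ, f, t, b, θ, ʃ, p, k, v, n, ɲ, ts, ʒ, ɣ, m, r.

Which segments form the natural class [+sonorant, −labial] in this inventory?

ŋ, n, ɲ, r

Checking each segment against [+sonorant], [−labial]: /ŋ/ (velar nasal), /n/ (alveolar nasal), /ɲ/ (palatal nasal), /r/ (alveolar trill) satisfy every feature; every other segment in the inventory fails at least one.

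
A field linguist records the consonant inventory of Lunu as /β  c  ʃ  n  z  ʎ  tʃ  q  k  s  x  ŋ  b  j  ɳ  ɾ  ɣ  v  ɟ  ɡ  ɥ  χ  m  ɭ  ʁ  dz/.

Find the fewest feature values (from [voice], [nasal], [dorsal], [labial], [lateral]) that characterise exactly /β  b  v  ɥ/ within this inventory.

/β, b, v, ɥ/ are all [-nasal], [+labial], and no other segment in the inventory matches both values. Dropping any one of them over-generates: [+labial] alone would also admit /m/; [-nasal] alone would also admit /c, ʃ, z, ʎ, …/. No other single listed feature picks out exactly this set either, so fewer than two features will not do.

[-nasal, +labial]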